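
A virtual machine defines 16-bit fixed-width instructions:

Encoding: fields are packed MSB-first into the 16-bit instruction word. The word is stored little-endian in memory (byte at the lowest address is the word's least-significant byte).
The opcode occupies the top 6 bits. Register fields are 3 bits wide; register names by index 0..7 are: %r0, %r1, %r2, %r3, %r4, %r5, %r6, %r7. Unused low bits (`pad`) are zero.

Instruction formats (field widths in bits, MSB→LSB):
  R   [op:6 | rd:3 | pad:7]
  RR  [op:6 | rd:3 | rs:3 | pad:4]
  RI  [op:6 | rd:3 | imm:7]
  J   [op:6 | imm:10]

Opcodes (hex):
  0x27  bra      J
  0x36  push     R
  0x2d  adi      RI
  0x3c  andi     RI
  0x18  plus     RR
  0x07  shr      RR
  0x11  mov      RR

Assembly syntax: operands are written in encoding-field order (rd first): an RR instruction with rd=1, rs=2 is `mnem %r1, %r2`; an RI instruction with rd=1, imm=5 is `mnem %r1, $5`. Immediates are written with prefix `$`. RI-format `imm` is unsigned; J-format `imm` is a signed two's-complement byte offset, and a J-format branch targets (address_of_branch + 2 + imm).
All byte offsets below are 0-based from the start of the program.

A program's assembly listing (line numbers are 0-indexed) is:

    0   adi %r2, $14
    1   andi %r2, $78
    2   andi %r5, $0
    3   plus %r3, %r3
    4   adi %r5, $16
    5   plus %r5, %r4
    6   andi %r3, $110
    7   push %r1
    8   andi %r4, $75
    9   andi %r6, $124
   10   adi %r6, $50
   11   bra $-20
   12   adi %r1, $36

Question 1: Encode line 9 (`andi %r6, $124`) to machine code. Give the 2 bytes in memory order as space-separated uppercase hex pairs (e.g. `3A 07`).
7C F3

9. andi fields op=0x3c:6|rd=6:3|imm=124:7 → word f37ch → 7c f3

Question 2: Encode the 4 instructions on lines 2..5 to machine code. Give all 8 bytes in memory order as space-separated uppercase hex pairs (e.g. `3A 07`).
80 F2 B0 61 90 B6 C0 62

L2: andi op=0x3c:6|rd=5:3|imm=0:7 ⇒ 0xf280 ⇒ little 80 f2
L3: plus op=0x18:6|rd=3:3|rs=3:3|pad=0:4 ⇒ 0x61b0 ⇒ little b0 61
L4: adi op=0x2d:6|rd=5:3|imm=16:7 ⇒ 0xb690 ⇒ little 90 b6
L5: plus op=0x18:6|rd=5:3|rs=4:3|pad=0:4 ⇒ 0x62c0 ⇒ little c0 62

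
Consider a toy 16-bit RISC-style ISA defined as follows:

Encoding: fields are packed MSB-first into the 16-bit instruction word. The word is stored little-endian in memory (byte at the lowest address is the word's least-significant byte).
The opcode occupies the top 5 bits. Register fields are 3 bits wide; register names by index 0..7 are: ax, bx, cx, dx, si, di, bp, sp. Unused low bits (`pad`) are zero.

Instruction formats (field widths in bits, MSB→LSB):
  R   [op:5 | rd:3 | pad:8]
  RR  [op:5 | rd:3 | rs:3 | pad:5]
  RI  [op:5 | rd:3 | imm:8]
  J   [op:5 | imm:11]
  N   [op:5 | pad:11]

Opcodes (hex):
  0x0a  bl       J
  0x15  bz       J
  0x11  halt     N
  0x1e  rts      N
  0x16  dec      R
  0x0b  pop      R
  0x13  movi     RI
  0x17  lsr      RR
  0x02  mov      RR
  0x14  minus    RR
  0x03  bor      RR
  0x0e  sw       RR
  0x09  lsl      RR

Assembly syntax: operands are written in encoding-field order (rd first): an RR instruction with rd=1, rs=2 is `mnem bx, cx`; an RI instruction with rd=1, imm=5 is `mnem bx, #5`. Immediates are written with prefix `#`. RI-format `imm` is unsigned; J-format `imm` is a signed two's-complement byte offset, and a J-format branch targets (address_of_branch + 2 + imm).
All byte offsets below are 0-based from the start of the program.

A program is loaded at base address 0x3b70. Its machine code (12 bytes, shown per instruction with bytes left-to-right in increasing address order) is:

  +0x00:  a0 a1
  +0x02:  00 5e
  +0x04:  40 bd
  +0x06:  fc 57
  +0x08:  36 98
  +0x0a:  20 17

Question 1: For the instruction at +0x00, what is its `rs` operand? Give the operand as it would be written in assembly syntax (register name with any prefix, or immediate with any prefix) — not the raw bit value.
di

+0x00: a0 a1 ⇒ word 0xa1a0 (little)
  top 5b → 0x14 → minus [RR]
  [10:8] rd=1 = bx
  [7:5] rs=5 = di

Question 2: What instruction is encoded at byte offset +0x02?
off 0x02: read 00 5e as little → 0x5e00
  opcode bits[15:11]=0xb: pop/R
  rd: (w>>8)&0x7=0x6 → bp

pop bp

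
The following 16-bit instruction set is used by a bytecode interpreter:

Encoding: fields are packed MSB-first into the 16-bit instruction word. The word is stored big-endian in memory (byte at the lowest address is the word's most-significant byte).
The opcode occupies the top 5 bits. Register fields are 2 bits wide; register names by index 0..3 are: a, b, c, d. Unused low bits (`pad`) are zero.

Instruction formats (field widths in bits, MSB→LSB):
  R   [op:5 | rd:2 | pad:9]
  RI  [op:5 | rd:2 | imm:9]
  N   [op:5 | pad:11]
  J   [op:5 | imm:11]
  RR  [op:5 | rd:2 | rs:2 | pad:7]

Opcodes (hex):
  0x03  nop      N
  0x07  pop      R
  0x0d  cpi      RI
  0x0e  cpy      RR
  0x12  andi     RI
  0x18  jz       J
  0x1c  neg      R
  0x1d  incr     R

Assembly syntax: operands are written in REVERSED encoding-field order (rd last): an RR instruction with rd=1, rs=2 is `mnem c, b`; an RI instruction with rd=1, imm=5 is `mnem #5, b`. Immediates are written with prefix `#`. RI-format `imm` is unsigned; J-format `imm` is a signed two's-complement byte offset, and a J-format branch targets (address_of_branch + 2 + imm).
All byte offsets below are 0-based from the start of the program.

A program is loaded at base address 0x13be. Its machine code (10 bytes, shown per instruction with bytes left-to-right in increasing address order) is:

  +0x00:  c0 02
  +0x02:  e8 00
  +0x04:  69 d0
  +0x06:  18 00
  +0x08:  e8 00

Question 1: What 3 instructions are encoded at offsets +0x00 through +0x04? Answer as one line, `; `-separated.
jz #2; incr a; cpi #464, a

[00] c0 02 → 0xc002
  op=0xc002>>11=0x18 ⇒ jz (J)
  imm@[10:0]=0x2 ⇒ #2
[02] e8 00 → 0xe800
  op=0xe800>>11=0x1d ⇒ incr (R)
  rd@[10:9]=0x0 ⇒ a
[04] 69 d0 → 0x69d0
  op=0x69d0>>11=0xd ⇒ cpi (RI)
  rd@[10:9]=0x0 ⇒ a
  imm@[8:0]=0x1d0 ⇒ #464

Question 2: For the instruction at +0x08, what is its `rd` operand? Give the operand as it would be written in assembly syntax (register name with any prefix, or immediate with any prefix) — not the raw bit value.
a

@+08  big-endian(e8 00) = 0xe800
  opcode bits[15:11]=0x1d: incr/R
  rd@[10:9]=0x0 ⇒ a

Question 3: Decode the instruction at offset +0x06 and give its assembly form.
[06] 18 00 → 0x1800
  top 5b → 0x3 → nop [N]

nop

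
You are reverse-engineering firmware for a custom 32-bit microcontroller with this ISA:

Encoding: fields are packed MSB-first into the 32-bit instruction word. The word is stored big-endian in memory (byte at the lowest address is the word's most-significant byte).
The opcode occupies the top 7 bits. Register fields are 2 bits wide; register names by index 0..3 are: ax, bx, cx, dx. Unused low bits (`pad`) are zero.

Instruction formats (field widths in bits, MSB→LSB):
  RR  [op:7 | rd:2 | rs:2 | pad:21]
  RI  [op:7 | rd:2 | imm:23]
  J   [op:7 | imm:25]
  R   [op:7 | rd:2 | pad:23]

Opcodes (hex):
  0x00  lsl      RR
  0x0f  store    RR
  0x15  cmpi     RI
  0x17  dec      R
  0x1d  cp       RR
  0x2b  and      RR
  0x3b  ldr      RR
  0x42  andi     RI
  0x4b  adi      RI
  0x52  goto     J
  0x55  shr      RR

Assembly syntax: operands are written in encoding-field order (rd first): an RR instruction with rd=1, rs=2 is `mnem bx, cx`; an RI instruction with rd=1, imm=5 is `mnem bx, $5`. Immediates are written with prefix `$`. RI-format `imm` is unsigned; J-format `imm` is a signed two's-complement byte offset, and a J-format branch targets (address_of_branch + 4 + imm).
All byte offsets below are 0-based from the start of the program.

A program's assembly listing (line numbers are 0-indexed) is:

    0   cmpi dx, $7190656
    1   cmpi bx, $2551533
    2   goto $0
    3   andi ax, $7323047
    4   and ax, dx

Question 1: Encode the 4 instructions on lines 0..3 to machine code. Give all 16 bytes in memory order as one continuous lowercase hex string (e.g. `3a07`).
line 0 (cmpi): pack op=0x15:7|rd=3:2|imm=7190656:23 = 0x2bedb880; big→ 2b ed b8 80
line 1 (cmpi): pack op=0x15:7|rd=1:2|imm=2551533:23 = 0x2aa6eeed; big→ 2a a6 ee ed
line 2 (goto): pack op=0x52:7|imm=0:25 = 0xa4000000; big→ a4 00 00 00
line 3 (andi): pack op=0x42:7|rd=0:2|imm=7323047:23 = 0x846fbda7; big→ 84 6f bd a7

2bedb8802aa6eeeda4000000846fbda7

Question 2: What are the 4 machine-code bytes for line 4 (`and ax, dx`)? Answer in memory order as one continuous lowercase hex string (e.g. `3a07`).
4. and fields op=0x2b:7|rd=0:2|rs=3:2|pad=0:21 → word 56600000h → 56 60 00 00

56600000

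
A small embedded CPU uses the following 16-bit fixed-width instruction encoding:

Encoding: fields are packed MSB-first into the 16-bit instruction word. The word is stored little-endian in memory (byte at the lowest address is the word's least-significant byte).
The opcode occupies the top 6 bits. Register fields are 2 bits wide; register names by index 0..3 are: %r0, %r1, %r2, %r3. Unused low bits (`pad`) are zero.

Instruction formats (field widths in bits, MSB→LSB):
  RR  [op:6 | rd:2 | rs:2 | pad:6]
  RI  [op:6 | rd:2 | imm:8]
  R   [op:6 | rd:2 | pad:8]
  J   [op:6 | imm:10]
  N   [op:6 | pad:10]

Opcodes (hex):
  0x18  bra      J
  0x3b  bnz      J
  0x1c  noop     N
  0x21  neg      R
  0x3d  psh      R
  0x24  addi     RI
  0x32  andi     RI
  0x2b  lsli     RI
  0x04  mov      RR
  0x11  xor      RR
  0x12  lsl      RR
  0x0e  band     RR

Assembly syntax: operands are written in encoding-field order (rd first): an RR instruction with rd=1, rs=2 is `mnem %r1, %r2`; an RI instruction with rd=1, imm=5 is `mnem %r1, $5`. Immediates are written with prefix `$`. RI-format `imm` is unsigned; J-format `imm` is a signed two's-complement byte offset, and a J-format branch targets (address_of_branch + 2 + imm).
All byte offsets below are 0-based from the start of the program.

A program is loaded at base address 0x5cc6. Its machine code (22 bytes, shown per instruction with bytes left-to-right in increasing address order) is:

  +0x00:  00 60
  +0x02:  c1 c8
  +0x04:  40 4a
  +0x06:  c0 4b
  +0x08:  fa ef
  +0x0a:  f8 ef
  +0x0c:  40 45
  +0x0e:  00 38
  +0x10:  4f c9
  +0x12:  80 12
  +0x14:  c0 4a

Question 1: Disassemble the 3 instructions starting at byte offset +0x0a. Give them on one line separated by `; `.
off 0x0a: read f8 ef as little → 0xeff8
  top 6b → 0x3b → bnz [J]
  imm: (w>>0)&0x3ff=0x3f8 (s10→-8) → $-8
off 0x0c: read 40 45 as little → 0x4540
  top 6b → 0x11 → xor [RR]
  rd: (w>>8)&0x3=0x1 → %r1
  rs: (w>>6)&0x3=0x1 → %r1
off 0x0e: read 00 38 as little → 0x3800
  top 6b → 0xe → band [RR]
  rd: (w>>8)&0x3=0x0 → %r0
  rs: (w>>6)&0x3=0x0 → %r0

bnz $-8; xor %r1, %r1; band %r0, %r0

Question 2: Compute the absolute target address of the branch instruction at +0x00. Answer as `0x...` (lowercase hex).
0x5cc8

off 0x00: read 00 60 as little → 0x6000
  op=0x6000>>10=0x18 ⇒ bra (J)
  [9:0] imm=0 = $0
  target = base 0x5cc6 + off 0x00 + 2 + imm 0 = 0x5cc8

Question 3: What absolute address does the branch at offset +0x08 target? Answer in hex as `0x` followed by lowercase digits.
@+08  little-endian(fa ef) = 0xeffa
  top 6b → 0x3b → bnz [J]
  imm@[9:0]=0x3fa (s10→-6) ⇒ $-6
  target = base 0x5cc6 + off 0x08 + 2 + imm -6 = 0x5cca

0x5cca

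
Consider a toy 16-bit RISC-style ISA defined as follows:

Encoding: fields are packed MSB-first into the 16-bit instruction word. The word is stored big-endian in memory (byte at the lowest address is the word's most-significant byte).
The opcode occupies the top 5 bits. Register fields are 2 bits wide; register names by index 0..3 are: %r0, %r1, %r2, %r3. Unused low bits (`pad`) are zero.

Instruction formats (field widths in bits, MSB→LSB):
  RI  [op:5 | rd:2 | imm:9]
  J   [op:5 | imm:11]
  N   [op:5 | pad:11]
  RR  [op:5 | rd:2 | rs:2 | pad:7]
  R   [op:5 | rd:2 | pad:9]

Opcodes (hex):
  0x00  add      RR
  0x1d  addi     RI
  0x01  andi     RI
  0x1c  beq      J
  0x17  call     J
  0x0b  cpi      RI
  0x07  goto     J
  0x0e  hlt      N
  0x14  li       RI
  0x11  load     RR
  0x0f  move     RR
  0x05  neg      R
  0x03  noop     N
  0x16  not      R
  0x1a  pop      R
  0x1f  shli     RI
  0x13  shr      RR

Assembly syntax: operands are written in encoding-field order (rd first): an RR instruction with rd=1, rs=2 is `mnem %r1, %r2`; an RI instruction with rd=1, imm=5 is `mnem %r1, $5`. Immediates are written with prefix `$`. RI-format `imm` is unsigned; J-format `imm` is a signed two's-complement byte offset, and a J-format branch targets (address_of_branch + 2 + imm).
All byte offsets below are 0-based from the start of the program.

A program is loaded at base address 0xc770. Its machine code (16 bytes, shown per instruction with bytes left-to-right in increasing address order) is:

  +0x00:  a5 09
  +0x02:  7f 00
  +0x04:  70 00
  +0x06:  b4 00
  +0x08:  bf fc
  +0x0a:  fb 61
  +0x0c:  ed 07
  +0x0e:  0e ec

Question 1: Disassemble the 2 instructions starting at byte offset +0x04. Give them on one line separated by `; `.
+0x04: 70 00 ⇒ word 0x7000 (big)
  opcode bits[15:11]=0xe: hlt/N
+0x06: b4 00 ⇒ word 0xb400 (big)
  opcode bits[15:11]=0x16: not/R
  [10:9] rd=2 = %r2

hlt; not %r2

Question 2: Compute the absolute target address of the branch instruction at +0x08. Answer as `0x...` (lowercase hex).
off 0x08: read bf fc as big → 0xbffc
  top 5b → 0x17 → call [J]
  [10:0] imm=2044 (s11→-4) = $-4
  target = base 0xc770 + off 0x08 + 2 + imm -4 = 0xc776

0xc776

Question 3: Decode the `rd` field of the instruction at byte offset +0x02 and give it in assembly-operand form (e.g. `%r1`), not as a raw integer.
off 0x02: read 7f 00 as big → 0x7f00
  top 5b → 0xf → move [RR]
  [10:9] rd=3 = %r3
  [8:7] rs=2 = %r2

%r3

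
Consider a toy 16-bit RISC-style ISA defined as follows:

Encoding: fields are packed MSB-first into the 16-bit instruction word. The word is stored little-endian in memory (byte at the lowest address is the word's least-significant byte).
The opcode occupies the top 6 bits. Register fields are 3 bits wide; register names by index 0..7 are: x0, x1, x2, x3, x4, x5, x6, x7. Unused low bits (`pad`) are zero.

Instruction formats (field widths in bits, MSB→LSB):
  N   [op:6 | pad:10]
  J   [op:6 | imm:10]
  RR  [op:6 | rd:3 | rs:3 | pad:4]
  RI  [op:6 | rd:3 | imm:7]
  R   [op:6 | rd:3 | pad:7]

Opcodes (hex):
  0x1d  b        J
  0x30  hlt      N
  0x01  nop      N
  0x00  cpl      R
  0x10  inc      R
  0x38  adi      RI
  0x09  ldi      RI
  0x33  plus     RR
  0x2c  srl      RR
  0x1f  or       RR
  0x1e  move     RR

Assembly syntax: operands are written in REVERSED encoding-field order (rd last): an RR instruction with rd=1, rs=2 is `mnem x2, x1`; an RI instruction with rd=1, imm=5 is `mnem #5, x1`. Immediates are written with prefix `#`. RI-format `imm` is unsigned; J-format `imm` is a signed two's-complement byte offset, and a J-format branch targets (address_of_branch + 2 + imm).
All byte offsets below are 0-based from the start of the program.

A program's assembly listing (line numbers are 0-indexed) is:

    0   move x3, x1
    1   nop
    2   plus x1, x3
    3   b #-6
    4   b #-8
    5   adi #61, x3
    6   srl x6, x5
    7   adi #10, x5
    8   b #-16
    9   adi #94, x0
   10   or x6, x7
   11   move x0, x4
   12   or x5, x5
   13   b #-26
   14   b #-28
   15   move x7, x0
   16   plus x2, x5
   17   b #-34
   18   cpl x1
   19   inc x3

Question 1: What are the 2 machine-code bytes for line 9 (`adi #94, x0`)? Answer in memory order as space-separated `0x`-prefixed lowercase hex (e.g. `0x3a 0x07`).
L9: adi op=0x38:6|rd=0:3|imm=94:7 ⇒ 0xe05e ⇒ little 5e e0

0x5e 0xe0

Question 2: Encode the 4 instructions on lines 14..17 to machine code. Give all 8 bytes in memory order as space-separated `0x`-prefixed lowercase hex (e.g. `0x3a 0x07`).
14. b fields op=0x1d:6|imm=-28:10 → word 77e4h → e4 77
15. move fields op=0x1e:6|rd=0:3|rs=7:3|pad=0:4 → word 7870h → 70 78
16. plus fields op=0x33:6|rd=5:3|rs=2:3|pad=0:4 → word cea0h → a0 ce
17. b fields op=0x1d:6|imm=-34:10 → word 77deh → de 77

0xe4 0x77 0x70 0x78 0xa0 0xce 0xde 0x77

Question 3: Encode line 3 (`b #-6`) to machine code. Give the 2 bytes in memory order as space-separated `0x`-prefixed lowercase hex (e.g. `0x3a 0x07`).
0xfa 0x77

L3: b op=0x1d:6|imm=-6:10 ⇒ 0x77fa ⇒ little fa 77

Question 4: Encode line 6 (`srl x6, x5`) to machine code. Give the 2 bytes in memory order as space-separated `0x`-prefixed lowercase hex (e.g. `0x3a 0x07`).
0xe0 0xb2

line 6 (srl): pack op=0x2c:6|rd=5:3|rs=6:3|pad=0:4 = 0xb2e0; little→ e0 b2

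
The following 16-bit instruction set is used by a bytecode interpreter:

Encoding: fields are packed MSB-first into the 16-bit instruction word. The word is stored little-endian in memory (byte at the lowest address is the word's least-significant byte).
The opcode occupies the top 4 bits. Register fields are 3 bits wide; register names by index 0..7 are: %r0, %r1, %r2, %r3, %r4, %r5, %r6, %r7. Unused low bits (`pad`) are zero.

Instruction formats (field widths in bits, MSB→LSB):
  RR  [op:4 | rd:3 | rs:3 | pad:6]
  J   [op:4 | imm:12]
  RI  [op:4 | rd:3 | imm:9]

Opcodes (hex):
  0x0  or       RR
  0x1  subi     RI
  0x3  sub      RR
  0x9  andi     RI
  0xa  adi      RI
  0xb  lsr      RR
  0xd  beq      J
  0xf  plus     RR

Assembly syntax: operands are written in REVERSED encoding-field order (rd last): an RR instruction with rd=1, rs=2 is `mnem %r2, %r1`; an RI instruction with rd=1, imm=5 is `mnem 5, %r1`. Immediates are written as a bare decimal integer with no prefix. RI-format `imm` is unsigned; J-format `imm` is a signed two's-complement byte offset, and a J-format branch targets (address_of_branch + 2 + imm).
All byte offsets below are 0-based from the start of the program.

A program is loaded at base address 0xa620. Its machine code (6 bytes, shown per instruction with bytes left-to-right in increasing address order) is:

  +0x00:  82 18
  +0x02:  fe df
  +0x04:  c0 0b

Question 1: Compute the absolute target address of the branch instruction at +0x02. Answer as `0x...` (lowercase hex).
0xa622

off 0x02: read fe df as little → 0xdffe
  opcode bits[15:12]=0xd: beq/J
  imm@[11:0]=0xffe (s12→-2) ⇒ -2
  target = base 0xa620 + off 0x02 + 2 + imm -2 = 0xa622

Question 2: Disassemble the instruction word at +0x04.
or %r7, %r5

@+04  little-endian(c0 0b) = 0x0bc0
  op=0x0bc0>>12=0x0 ⇒ or (RR)
  rd: (w>>9)&0x7=0x5 → %r5
  rs: (w>>6)&0x7=0x7 → %r7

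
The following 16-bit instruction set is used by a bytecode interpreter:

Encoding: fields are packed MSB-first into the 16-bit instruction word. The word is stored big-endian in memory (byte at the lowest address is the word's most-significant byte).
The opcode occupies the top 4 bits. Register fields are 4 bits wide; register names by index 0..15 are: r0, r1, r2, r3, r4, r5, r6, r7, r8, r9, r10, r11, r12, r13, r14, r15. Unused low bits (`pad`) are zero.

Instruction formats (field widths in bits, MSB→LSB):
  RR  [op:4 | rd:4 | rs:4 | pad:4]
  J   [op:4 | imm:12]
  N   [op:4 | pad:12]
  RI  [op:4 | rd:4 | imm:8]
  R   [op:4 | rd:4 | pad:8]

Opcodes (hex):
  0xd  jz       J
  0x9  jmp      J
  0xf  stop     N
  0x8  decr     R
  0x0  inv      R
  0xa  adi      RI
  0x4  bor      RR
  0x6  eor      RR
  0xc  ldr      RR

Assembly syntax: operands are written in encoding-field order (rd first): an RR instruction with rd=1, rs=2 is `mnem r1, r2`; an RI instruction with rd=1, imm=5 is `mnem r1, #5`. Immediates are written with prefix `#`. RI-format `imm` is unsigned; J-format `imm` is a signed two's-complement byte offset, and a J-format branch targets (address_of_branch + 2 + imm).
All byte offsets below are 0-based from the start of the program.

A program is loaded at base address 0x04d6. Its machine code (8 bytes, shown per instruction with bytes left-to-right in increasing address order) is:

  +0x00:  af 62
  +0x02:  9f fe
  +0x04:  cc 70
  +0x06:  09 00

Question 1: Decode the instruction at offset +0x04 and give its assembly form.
[04] cc 70 → 0xcc70
  top 4b → 0xc → ldr [RR]
  rd: (w>>8)&0xf=0xc → r12
  rs: (w>>4)&0xf=0x7 → r7

ldr r12, r7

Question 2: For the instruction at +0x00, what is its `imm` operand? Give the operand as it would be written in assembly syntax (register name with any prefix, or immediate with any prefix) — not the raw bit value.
#98

@+00  big-endian(af 62) = 0xaf62
  opcode bits[15:12]=0xa: adi/RI
  rd@[11:8]=0xf ⇒ r15
  imm@[7:0]=0x62 ⇒ #98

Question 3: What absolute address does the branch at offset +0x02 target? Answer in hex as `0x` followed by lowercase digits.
0x04d8

off 0x02: read 9f fe as big → 0x9ffe
  opcode bits[15:12]=0x9: jmp/J
  imm@[11:0]=0xffe (s12→-2) ⇒ #-2
  target = base 0x04d6 + off 0x02 + 2 + imm -2 = 0x04d8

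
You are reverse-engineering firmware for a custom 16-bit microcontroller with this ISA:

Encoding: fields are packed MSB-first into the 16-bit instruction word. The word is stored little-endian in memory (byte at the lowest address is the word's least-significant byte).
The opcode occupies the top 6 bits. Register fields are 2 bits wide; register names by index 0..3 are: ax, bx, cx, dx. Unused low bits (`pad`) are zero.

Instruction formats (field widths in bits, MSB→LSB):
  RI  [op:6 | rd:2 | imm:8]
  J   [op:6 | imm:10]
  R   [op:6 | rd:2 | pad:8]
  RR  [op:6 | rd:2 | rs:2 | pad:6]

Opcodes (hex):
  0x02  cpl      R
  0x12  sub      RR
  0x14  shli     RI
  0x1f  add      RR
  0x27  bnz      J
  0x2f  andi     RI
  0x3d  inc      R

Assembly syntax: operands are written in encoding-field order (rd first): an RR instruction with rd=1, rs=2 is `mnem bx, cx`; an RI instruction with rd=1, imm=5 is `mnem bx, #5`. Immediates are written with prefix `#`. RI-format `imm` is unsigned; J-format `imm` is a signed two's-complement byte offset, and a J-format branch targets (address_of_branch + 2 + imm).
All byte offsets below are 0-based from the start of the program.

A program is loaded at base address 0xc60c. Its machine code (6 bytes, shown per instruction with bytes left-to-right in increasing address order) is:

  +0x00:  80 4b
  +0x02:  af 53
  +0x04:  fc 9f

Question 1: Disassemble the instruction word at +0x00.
sub dx, cx

@+00  little-endian(80 4b) = 0x4b80
  op=0x4b80>>10=0x12 ⇒ sub (RR)
  rd: (w>>8)&0x3=0x3 → dx
  rs: (w>>6)&0x3=0x2 → cx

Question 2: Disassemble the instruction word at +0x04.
@+04  little-endian(fc 9f) = 0x9ffc
  top 6b → 0x27 → bnz [J]
  imm@[9:0]=0x3fc (s10→-4) ⇒ #-4

bnz #-4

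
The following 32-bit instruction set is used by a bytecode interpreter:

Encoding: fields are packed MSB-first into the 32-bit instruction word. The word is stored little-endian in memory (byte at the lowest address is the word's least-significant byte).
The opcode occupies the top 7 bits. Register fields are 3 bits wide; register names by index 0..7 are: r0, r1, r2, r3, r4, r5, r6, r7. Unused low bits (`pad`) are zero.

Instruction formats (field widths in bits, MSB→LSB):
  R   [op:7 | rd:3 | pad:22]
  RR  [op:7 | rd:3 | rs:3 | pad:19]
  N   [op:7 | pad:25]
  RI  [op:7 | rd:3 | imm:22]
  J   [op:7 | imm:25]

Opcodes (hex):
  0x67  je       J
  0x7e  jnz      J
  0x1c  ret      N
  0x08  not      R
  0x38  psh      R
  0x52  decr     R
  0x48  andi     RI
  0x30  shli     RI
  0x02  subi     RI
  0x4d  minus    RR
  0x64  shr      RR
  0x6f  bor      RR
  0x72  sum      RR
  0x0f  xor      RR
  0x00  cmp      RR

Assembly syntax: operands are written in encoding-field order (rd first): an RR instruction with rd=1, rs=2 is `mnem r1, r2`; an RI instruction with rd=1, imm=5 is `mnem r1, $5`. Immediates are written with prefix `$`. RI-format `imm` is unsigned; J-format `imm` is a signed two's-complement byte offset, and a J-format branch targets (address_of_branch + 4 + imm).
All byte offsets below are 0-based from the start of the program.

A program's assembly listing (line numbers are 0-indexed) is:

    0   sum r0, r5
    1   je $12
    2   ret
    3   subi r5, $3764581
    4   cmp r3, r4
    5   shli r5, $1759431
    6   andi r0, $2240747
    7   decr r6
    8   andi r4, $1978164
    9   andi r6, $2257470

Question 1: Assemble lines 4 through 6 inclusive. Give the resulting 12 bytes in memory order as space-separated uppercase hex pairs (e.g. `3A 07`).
00 00 E0 00 C7 D8 5A 61 EB 30 22 90

line 4 (cmp): pack op=0x0:7|rd=3:3|rs=4:3|pad=0:19 = 0x00e00000; little→ 00 00 e0 00
line 5 (shli): pack op=0x30:7|rd=5:3|imm=1759431:22 = 0x615ad8c7; little→ c7 d8 5a 61
line 6 (andi): pack op=0x48:7|rd=0:3|imm=2240747:22 = 0x902230eb; little→ eb 30 22 90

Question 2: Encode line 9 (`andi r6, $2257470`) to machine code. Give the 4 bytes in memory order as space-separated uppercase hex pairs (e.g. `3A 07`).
3E 72 A2 91

9. andi fields op=0x48:7|rd=6:3|imm=2257470:22 → word 91a2723eh → 3e 72 a2 91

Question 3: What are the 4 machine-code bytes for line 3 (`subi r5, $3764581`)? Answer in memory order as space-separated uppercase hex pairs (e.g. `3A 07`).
65 71 79 05

3. subi fields op=0x2:7|rd=5:3|imm=3764581:22 → word 05797165h → 65 71 79 05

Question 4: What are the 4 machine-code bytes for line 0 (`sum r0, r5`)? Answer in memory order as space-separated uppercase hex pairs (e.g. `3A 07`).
00 00 28 E4

0. sum fields op=0x72:7|rd=0:3|rs=5:3|pad=0:19 → word e4280000h → 00 00 28 e4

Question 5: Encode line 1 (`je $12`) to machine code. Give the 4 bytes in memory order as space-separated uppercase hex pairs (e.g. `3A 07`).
0C 00 00 CE

line 1 (je): pack op=0x67:7|imm=12:25 = 0xce00000c; little→ 0c 00 00 ce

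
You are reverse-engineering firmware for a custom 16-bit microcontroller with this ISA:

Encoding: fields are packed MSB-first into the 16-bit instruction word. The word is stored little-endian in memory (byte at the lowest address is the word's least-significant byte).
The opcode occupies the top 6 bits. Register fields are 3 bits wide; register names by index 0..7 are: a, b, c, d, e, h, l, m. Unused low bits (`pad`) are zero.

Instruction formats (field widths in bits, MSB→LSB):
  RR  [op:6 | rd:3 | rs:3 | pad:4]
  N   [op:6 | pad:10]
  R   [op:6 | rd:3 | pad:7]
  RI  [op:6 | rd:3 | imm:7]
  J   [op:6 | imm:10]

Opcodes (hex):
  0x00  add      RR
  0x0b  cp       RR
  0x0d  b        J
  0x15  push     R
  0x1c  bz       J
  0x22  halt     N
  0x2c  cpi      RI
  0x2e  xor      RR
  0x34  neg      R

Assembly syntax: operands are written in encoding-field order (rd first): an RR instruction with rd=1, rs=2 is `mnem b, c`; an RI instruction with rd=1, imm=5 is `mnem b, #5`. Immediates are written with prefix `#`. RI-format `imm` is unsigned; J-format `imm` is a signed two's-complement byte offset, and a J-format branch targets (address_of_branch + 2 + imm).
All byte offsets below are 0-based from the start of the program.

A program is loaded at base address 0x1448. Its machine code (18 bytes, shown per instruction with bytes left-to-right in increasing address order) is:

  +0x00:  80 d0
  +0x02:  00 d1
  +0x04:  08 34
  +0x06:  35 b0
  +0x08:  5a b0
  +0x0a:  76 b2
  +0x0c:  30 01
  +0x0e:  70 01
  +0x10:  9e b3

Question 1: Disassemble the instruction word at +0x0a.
+0x0a: 76 b2 ⇒ word 0xb276 (little)
  op=0xb276>>10=0x2c ⇒ cpi (RI)
  rd@[9:7]=0x4 ⇒ e
  imm@[6:0]=0x76 ⇒ #118

cpi e, #118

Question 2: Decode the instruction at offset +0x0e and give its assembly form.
@+0e  little-endian(70 01) = 0x0170
  top 6b → 0x0 → add [RR]
  rd: (w>>7)&0x7=0x2 → c
  rs: (w>>4)&0x7=0x7 → m

add c, m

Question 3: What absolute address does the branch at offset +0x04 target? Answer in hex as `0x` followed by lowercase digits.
[04] 08 34 → 0x3408
  op=0x3408>>10=0xd ⇒ b (J)
  imm@[9:0]=0x8 ⇒ #8
  target = base 0x1448 + off 0x04 + 2 + imm 8 = 0x1456

0x1456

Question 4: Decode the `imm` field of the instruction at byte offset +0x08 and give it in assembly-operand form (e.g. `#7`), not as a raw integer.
#90

[08] 5a b0 → 0xb05a
  op=0xb05a>>10=0x2c ⇒ cpi (RI)
  rd@[9:7]=0x0 ⇒ a
  imm@[6:0]=0x5a ⇒ #90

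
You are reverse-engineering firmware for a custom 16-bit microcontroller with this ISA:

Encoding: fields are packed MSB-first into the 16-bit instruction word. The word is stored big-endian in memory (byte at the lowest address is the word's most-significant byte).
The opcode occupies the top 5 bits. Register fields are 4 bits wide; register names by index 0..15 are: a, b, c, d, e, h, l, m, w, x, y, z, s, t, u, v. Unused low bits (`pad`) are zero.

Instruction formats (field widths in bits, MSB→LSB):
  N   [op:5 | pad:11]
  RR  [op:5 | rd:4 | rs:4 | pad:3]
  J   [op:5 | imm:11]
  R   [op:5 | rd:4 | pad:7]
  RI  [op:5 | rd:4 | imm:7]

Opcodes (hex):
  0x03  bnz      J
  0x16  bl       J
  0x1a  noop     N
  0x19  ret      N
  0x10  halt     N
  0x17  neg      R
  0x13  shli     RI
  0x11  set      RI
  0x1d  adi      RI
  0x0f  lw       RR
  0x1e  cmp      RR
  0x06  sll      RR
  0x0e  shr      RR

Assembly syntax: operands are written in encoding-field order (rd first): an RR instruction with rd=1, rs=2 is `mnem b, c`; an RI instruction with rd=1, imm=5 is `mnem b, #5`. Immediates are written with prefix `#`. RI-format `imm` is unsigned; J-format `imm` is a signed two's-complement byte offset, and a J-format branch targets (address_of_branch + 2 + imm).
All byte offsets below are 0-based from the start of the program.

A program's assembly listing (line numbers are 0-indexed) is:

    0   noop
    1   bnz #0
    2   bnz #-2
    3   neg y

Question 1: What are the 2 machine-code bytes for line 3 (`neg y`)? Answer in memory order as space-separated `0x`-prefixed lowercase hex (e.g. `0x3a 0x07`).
0xbd 0x00

L3: neg op=0x17:5|rd=10:4|pad=0:7 ⇒ 0xbd00 ⇒ big bd 00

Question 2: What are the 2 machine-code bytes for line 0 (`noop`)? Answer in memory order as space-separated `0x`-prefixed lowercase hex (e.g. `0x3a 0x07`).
0xd0 0x00

0. noop fields op=0x1a:5|pad=0:11 → word d000h → d0 00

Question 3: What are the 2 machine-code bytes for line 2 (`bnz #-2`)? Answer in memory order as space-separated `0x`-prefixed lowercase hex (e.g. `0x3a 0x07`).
0x1f 0xfe

2. bnz fields op=0x3:5|imm=-2:11 → word 1ffeh → 1f fe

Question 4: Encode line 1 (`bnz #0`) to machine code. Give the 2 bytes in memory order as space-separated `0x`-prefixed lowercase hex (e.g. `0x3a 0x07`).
L1: bnz op=0x3:5|imm=0:11 ⇒ 0x1800 ⇒ big 18 00

0x18 0x00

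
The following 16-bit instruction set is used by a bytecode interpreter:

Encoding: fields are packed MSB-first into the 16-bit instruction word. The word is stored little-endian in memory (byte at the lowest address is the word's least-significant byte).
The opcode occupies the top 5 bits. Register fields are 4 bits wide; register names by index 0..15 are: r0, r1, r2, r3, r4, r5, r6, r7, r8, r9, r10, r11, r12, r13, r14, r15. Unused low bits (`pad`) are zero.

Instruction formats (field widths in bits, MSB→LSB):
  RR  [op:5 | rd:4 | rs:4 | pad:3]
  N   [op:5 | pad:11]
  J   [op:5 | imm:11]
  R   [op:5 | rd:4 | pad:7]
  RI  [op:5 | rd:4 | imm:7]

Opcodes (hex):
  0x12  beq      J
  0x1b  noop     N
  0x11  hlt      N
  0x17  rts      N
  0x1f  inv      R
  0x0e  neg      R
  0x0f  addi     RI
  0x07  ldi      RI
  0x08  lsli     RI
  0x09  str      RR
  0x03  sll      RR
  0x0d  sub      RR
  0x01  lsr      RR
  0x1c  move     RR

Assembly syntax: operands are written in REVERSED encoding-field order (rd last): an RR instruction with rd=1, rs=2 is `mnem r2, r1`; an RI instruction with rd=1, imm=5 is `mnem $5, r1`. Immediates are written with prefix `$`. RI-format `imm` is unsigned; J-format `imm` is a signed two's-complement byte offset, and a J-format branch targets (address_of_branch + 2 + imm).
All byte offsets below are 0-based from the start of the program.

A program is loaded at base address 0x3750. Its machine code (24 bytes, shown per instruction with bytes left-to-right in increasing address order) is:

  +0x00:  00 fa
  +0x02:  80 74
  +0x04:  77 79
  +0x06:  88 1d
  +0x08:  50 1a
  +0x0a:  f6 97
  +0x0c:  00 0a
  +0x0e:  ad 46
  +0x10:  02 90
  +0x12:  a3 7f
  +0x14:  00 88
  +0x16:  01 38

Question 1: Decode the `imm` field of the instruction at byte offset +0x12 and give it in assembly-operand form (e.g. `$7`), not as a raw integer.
$35

[12] a3 7f → 0x7fa3
  top 5b → 0xf → addi [RI]
  [10:7] rd=15 = r15
  [6:0] imm=35 = $35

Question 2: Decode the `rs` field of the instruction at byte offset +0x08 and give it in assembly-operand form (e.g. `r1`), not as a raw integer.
r10

off 0x08: read 50 1a as little → 0x1a50
  top 5b → 0x3 → sll [RR]
  rd@[10:7]=0x4 ⇒ r4
  rs@[6:3]=0xa ⇒ r10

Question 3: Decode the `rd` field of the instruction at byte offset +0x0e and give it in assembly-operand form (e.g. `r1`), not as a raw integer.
r13

@+0e  little-endian(ad 46) = 0x46ad
  op=0x46ad>>11=0x8 ⇒ lsli (RI)
  [10:7] rd=13 = r13
  [6:0] imm=45 = $45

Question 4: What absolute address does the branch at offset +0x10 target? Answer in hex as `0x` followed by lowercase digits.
0x3764

@+10  little-endian(02 90) = 0x9002
  opcode bits[15:11]=0x12: beq/J
  [10:0] imm=2 = $2
  target = base 0x3750 + off 0x10 + 2 + imm 2 = 0x3764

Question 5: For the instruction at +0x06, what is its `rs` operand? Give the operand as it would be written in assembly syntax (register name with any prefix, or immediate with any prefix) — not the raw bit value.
r1

off 0x06: read 88 1d as little → 0x1d88
  opcode bits[15:11]=0x3: sll/RR
  rd: (w>>7)&0xf=0xb → r11
  rs: (w>>3)&0xf=0x1 → r1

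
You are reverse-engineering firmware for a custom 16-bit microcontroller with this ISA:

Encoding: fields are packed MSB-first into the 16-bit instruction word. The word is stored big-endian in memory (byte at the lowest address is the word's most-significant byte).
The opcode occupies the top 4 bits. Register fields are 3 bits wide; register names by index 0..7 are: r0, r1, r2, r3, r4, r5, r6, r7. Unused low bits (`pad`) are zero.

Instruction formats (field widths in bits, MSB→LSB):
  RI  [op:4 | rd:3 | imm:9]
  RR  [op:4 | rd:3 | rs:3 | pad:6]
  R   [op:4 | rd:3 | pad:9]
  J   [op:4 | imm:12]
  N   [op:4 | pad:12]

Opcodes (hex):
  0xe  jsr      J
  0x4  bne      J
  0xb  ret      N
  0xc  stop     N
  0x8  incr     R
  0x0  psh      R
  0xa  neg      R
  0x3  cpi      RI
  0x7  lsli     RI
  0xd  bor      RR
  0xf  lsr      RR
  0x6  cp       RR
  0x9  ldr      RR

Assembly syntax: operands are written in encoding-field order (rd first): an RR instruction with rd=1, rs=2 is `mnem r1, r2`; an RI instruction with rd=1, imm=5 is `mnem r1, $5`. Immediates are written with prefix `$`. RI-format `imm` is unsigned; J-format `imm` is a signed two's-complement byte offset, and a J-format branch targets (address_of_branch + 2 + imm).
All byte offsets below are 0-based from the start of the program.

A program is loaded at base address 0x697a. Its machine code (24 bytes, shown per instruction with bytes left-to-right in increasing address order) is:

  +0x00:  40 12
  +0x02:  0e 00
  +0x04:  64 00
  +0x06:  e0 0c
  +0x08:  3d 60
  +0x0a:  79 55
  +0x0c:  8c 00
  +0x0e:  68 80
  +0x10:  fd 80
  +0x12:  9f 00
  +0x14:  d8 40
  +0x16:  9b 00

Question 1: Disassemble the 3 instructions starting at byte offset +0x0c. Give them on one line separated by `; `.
[0c] 8c 00 → 0x8c00
  top 4b → 0x8 → incr [R]
  [11:9] rd=6 = r6
[0e] 68 80 → 0x6880
  top 4b → 0x6 → cp [RR]
  [11:9] rd=4 = r4
  [8:6] rs=2 = r2
[10] fd 80 → 0xfd80
  top 4b → 0xf → lsr [RR]
  [11:9] rd=6 = r6
  [8:6] rs=6 = r6

incr r6; cp r4, r2; lsr r6, r6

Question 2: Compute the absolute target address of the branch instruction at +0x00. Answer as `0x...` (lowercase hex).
0x698e

@+00  big-endian(40 12) = 0x4012
  opcode bits[15:12]=0x4: bne/J
  [11:0] imm=18 = $18
  target = base 0x697a + off 0x00 + 2 + imm 18 = 0x698e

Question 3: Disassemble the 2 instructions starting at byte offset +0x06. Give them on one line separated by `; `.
@+06  big-endian(e0 0c) = 0xe00c
  op=0xe00c>>12=0xe ⇒ jsr (J)
  [11:0] imm=12 = $12
@+08  big-endian(3d 60) = 0x3d60
  op=0x3d60>>12=0x3 ⇒ cpi (RI)
  [11:9] rd=6 = r6
  [8:0] imm=352 = $352

jsr $12; cpi r6, $352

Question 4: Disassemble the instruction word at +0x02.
psh r7

[02] 0e 00 → 0x0e00
  top 4b → 0x0 → psh [R]
  rd@[11:9]=0x7 ⇒ r7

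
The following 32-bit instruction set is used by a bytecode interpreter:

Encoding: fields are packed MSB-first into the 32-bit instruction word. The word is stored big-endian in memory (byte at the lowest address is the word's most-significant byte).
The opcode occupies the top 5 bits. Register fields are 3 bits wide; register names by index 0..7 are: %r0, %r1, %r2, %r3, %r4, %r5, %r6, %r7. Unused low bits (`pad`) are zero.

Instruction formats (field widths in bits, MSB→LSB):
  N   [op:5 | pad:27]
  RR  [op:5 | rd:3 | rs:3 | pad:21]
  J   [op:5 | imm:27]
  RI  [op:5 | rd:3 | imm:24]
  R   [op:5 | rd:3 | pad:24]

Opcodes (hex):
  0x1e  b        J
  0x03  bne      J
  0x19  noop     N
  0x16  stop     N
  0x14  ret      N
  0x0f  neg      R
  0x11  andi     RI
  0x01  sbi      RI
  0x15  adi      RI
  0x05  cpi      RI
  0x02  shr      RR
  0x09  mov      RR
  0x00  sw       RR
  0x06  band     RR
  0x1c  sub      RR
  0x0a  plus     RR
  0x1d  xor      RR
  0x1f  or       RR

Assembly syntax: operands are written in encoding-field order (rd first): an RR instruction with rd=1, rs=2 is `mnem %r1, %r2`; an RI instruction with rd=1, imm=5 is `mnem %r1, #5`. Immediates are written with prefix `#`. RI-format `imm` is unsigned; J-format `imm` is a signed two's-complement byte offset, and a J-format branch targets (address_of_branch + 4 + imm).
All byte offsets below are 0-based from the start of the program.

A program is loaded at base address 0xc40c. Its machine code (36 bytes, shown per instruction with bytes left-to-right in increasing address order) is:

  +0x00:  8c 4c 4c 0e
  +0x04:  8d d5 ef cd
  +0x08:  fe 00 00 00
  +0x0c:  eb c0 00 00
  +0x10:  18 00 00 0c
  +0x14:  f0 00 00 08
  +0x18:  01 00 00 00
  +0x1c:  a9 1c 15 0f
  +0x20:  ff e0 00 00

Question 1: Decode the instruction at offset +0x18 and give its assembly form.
@+18  big-endian(01 00 00 00) = 0x01000000
  opcode bits[31:27]=0x0: sw/RR
  [26:24] rd=1 = %r1
  [23:21] rs=0 = %r0

sw %r1, %r0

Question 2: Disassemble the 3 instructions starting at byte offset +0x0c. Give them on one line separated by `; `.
xor %r3, %r6; bne #12; b #8

@+0c  big-endian(eb c0 00 00) = 0xebc00000
  op=0xebc00000>>27=0x1d ⇒ xor (RR)
  rd: (w>>24)&0x7=0x3 → %r3
  rs: (w>>21)&0x7=0x6 → %r6
@+10  big-endian(18 00 00 0c) = 0x1800000c
  op=0x1800000c>>27=0x3 ⇒ bne (J)
  imm: (w>>0)&0x7ffffff=0xc → #12
@+14  big-endian(f0 00 00 08) = 0xf0000008
  op=0xf0000008>>27=0x1e ⇒ b (J)
  imm: (w>>0)&0x7ffffff=0x8 → #8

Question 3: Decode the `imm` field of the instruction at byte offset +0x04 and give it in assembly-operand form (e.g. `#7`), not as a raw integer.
+0x04: 8d d5 ef cd ⇒ word 0x8dd5efcd (big)
  op=0x8dd5efcd>>27=0x11 ⇒ andi (RI)
  [26:24] rd=5 = %r5
  [23:0] imm=14020557 = #14020557

#14020557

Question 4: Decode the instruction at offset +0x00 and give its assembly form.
[00] 8c 4c 4c 0e → 0x8c4c4c0e
  top 5b → 0x11 → andi [RI]
  [26:24] rd=4 = %r4
  [23:0] imm=5000206 = #5000206

andi %r4, #5000206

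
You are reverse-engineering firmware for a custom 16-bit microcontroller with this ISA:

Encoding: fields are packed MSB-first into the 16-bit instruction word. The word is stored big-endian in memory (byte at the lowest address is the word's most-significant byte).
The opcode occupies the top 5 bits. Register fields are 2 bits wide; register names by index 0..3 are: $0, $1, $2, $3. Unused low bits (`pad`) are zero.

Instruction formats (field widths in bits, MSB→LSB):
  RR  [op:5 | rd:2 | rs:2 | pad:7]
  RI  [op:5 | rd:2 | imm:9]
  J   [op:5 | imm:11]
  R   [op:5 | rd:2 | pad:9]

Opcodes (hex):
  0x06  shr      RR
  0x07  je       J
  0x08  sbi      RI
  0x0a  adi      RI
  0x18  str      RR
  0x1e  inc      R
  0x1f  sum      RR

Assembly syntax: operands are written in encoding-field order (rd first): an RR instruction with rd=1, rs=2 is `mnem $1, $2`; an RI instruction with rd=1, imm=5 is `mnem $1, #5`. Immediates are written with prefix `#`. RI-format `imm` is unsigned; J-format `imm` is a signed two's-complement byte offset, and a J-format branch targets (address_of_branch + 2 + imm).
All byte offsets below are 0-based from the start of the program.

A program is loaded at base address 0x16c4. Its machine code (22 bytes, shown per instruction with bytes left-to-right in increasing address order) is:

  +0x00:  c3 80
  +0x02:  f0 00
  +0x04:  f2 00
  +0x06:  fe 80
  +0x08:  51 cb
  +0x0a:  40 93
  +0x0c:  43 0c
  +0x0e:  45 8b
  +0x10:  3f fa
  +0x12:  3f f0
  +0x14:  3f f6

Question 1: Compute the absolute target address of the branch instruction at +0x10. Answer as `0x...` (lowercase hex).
0x16d0

off 0x10: read 3f fa as big → 0x3ffa
  opcode bits[15:11]=0x7: je/J
  [10:0] imm=2042 (s11→-6) = #-6
  target = base 0x16c4 + off 0x10 + 2 + imm -6 = 0x16d0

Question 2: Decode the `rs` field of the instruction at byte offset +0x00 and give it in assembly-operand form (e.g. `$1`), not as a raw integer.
+0x00: c3 80 ⇒ word 0xc380 (big)
  top 5b → 0x18 → str [RR]
  rd@[10:9]=0x1 ⇒ $1
  rs@[8:7]=0x3 ⇒ $3

$3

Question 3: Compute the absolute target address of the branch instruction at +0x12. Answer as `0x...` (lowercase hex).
+0x12: 3f f0 ⇒ word 0x3ff0 (big)
  op=0x3ff0>>11=0x7 ⇒ je (J)
  imm@[10:0]=0x7f0 (s11→-16) ⇒ #-16
  target = base 0x16c4 + off 0x12 + 2 + imm -16 = 0x16c8

0x16c8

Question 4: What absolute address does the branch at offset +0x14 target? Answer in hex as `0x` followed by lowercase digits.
off 0x14: read 3f f6 as big → 0x3ff6
  opcode bits[15:11]=0x7: je/J
  [10:0] imm=2038 (s11→-10) = #-10
  target = base 0x16c4 + off 0x14 + 2 + imm -10 = 0x16d0

0x16d0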